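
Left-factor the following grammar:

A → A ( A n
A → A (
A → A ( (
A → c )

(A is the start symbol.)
Left-factoring transforms A → αβ₁ | αβ₂ into A → αA' and A' → β₁ | β₂
(α is the longest common prefix among the alternatives). Repeat until
no nonterminal has two alternatives with a common prefix.

Round 1: A has alternatives sharing prefix 'A ('. Introduce A': A → A ( A'
  Add: A' → A n
  Add: A' → ε
  Add: A' → (

No remaining common prefixes — done.

Resulting grammar:
A → A ( A'
A' → A n
A' → ε
A' → (
A → c )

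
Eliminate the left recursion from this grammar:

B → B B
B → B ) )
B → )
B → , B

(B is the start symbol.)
B is directly left-recursive. The standard transformation for
  A → A α₁ | ... | A α_m | β₁ | ... | β_n
is
  A  → β₁ A' | ... | β_n A'
  A' → α₁ A' | ... | α_m A' | ε

B → ) becomes B → ) B'
B → , B becomes B → , B B'
B → B B becomes B' → B B'
B → B ) ) becomes B' → ) ) B'
Add B' → ε

Resulting grammar:
B → ) B'
B → , B B'
B' → B B'
B' → ) ) B'
B' → ε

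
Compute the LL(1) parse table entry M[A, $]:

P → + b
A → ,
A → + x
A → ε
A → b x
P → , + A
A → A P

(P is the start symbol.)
To find M[A, $], we find productions for A where $ is in the predict set (PREDICT(N → α) = (FIRST(α) \ {ε}) ∪ (FOLLOW(N) if α ⇒* ε)).

Relevant sets:
  FIRST(A) = { '+', ',', 'b', ε }
  FIRST(P) = { '+', ',' }
  FOLLOW(A) = { $, '+', ',' }

A → ,: PREDICT = { ',' }
A → + x: PREDICT = { '+' }
A → ε: PREDICT = { $, '+', ',' }
  $ is in predict set, so this production goes in M[A, $]
A → b x: PREDICT = { 'b' }
A → A P: PREDICT = { '+', ',', 'b' }

M[A, $] = A → ε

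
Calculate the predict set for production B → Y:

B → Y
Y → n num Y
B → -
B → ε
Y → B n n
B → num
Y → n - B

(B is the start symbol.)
{ '-', 'n', 'num' }

PREDICT(B → Y) = (FIRST(RHS) \ {ε}) ∪ (FOLLOW(B) if ε ∈ FIRST(RHS), i.e. RHS ⇒* ε)
FIRST(Y) = { '-', 'n', 'num' }
FIRST(Y) = { '-', 'n', 'num' }
ε ∉ FIRST(Y), so FOLLOW(B) is not added.
PREDICT(B → Y) = { '-', 'n', 'num' }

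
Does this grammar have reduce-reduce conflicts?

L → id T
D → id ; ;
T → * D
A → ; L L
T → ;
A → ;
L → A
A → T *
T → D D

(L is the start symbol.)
A reduce-reduce conflict occurs when an LR(0) state has two complete items [A → α .] and [B → β .] — both call for a reduction, and with no lookahead the parser cannot choose between them.

Augment with L' → L and build the canonical LR(0) collection (I0 = CLOSURE({[L' → . L]}), then GOTO on every symbol after a dot until no new states appear). It has 18 states:
  I0: { [A → . ; L L], [A → . ;], [A → . T *], [D → . id ; ;], [L → . A], [L → . id T], [L' → . L], [T → . * D], [T → . ;], [T → . D D] }  — shift
  I1: { [D → . id ; ;], [T → * . D] }  — shift
  I2: { [A → . ; L L], [A → . ;], [A → . T *], [A → ; . L L], [A → ; .], [D → . id ; ;], [L → . A], [L → . id T], [T → . * D], [T → . ;], [T → . D D], [T → ; .] }  — shift, 2 reduces
  I3: { [L → A .] }  — reduce
  I4: { [D → . id ; ;], [T → D . D] }  — shift
  I5: { [L' → L .] }  — accept
  I6: { [A → T . *] }  — shift
  I7: { [D → . id ; ;], [D → id . ; ;], [L → id . T], [T → . * D], [T → . ;], [T → . D D] }  — shift
  I8: { [D → id ; . ;], [T → ; .] }  — shift, reduce
  I9: { [L → id T .] }  — reduce
  I10: { [D → id . ; ;] }  — shift
  I11: { [D → id ; . ;] }  — shift
  I12: { [D → id ; ; .] }  — reduce
  I13: { [A → T * .] }  — reduce
  I14: { [T → D D .] }  — reduce
  I15: { [A → . ; L L], [A → . ;], [A → . T *], [A → ; L . L], [D → . id ; ;], [L → . A], [L → . id T], [T → . * D], [T → . ;], [T → . D D] }  — shift
  I16: { [A → ; L L .] }  — reduce
  I17: { [T → * D .] }  — reduce

I2 contains complete items [A → ; .], [T → ; .] — reduce-reduce conflict.

Answer: Yes — I2: [A → ; .] vs [T → ; .]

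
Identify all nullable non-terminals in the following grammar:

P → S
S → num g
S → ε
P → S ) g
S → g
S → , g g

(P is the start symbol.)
{ 'P', 'S' }

A non-terminal is nullable if it can derive ε (the empty string): either it has an ε-production, or it has a production whose right-hand side consists entirely of nullable non-terminals.

ε-productions: S → ε
So S is immediately nullable.
P → S: every symbol on the right is nullable, so P is nullable too.
Every non-terminal is now nullable.
Nullable = { 'P', 'S' }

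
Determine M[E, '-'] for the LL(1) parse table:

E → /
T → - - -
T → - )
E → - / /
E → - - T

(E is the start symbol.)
E → - / /, E → - - T

To find M[E, '-'], we find productions for E where '-' is in the predict set (PREDICT(N → α) = (FIRST(α) \ {ε}) ∪ (FOLLOW(N) if α ⇒* ε)).

E → /: PREDICT = { '/' }
E → - / /: PREDICT = { '-' }
  '-' is in predict set, so this production goes in M[E, '-']
E → - - T: PREDICT = { '-' }
  '-' is in predict set, so this production goes in M[E, '-']

M[E, '-'] = E → - / /, E → - - T  (a multiply-defined cell — the grammar is not LL(1))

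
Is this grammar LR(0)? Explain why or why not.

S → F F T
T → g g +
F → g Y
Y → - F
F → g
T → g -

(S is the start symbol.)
A grammar is LR(0) if no state in the canonical LR(0) collection has:
  - both a shift item (dot before a terminal) and a complete item (shift-reduce conflict), or
  - two or more complete items (reduce-reduce conflict; the accept item [S' → S .] counts as a complete item here).

Augment with S' → S and build the canonical LR(0) collection (I0 = CLOSURE({[S' → . S]}), then GOTO on every symbol after a dot until no new states appear). It has 13 states:
  I0: { [F → . g Y], [F → . g], [S → . F F T], [S' → . S] }  — shift
  I1: { [F → . g Y], [F → . g], [S → F . F T] }  — shift
  I2: { [S' → S .] }  — accept
  I3: { [F → g . Y], [F → g .], [Y → . - F] }  — shift, reduce
  I4: { [F → . g Y], [F → . g], [Y → - . F] }  — shift
  I5: { [F → g Y .] }  — reduce
  I6: { [Y → - F .] }  — reduce
  I7: { [S → F F . T], [T → . g -], [T → . g g +] }  — shift
  I8: { [S → F F T .] }  — reduce
  I9: { [T → g . -], [T → g . g +] }  — shift
  I10: { [T → g - .] }  — reduce
  I11: { [T → g g . +] }  — shift
  I12: { [T → g g + .] }  — reduce

Conflict in state I3:
  Shift-reduce conflict between [F → g .] and [Y → . - F]
So the grammar is NOT LR(0).

Answer: No. Shift-reduce conflict between [F → g .] and [Y → . - F]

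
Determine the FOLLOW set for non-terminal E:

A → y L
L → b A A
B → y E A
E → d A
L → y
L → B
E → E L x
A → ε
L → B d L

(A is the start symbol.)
{ $, 'b', 'd', 'x', 'y' }

In B → y E A: E is followed by A, add FIRST(A) \ {ε} = { 'y' }
  A is nullable, so also add FOLLOW(B)
In E → E L x: E is followed by L x, add FIRST(L x) \ {ε} = { 'b', 'y' }

The FOLLOW sets referred to above (computed the same way, to a fixed point):
  FOLLOW(B) = { $, 'b', 'd', 'x', 'y' }

Taking the union: FOLLOW(E) = { $, 'b', 'd', 'x', 'y' }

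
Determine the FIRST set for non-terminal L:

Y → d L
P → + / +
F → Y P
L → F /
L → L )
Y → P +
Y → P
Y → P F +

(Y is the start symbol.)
{ '+', 'd' }

FIRST sets of the other non-terminals involved (by the same procedure, iterated to a fixed point):
  FIRST(F) = { '+', 'd' }

From L → F /:
  - F is a non-terminal: add FIRST(F) \ {ε} = { '+', 'd' }
    F is not nullable, so stop
From L → L ):
  - L is the symbol being defined: contributes nothing new
    L is not nullable, so stop

Collecting: FIRST(L) = { '+', 'd' }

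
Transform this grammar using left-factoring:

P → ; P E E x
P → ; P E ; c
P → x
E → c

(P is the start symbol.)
Left-factoring transforms A → αβ₁ | αβ₂ into A → αA' and A' → β₁ | β₂
(α is the longest common prefix among the alternatives). Repeat until
no nonterminal has two alternatives with a common prefix.

Round 1: P has alternatives sharing prefix '; P E'. Introduce P': P → ; P E P'
  Add: P' → E x
  Add: P' → ; c

No remaining common prefixes — done.

Resulting grammar:
P → ; P E P'
P' → E x
P' → ; c
P → x
E → c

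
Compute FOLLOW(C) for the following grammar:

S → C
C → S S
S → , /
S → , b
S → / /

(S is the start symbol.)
To compute FOLLOW(C), find every occurrence of C on a right-hand side N → α C β: add FIRST(β) \ {ε}, and if β is empty or nullable also add FOLLOW(N). Iterate to a fixed point.

In S → C: C is at the end, add FOLLOW(S)

The FOLLOW sets referred to above (computed the same way, to a fixed point):
  FOLLOW(S) = { $, ',', '/' }

Taking the union: FOLLOW(C) = { $, ',', '/' }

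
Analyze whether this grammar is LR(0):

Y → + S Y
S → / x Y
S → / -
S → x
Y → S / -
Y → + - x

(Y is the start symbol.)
Yes, the grammar is LR(0)

A grammar is LR(0) if no state in the canonical LR(0) collection has:
  - both a shift item (dot before a terminal) and a complete item (shift-reduce conflict), or
  - two or more complete items (reduce-reduce conflict; the accept item [Y' → Y .] counts as a complete item here).

Augment with Y' → Y and build the canonical LR(0) collection (I0 = CLOSURE({[Y' → . Y]}), then GOTO on every symbol after a dot until no new states appear). It has 15 states:
  I0: { [S → . / -], [S → . / x Y], [S → . x], [Y → . + - x], [Y → . + S Y], [Y → . S / -], [Y' → . Y] }  — shift
  I1: { [S → . / -], [S → . / x Y], [S → . x], [Y → + . - x], [Y → + . S Y] }  — shift
  I2: { [S → / . -], [S → / . x Y] }  — shift
  I3: { [Y → S . / -] }  — shift
  I4: { [Y' → Y .] }  — accept
  I5: { [S → x .] }  — reduce
  I6: { [Y → S / . -] }  — shift
  I7: { [Y → S / - .] }  — reduce
  I8: { [S → / - .] }  — reduce
  I9: { [S → . / -], [S → . / x Y], [S → . x], [S → / x . Y], [Y → . + - x], [Y → . + S Y], [Y → . S / -] }  — shift
  I10: { [S → / x Y .] }  — reduce
  I11: { [Y → + - . x] }  — shift
  I12: { [S → . / -], [S → . / x Y], [S → . x], [Y → + S . Y], [Y → . + - x], [Y → . + S Y], [Y → . S / -] }  — shift
  I13: { [Y → + S Y .] }  — reduce
  I14: { [Y → + - x .] }  — reduce

Every state is either a pure shift/goto state or contains exactly one complete item and nothing to shift — no conflicts. The grammar is LR(0).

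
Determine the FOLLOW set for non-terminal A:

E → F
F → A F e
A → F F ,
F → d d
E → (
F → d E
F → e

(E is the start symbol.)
In F → A F e: A is followed by F e, add FIRST(F e) \ {ε} = { 'd', 'e' }

Taking the union: FOLLOW(A) = { 'd', 'e' }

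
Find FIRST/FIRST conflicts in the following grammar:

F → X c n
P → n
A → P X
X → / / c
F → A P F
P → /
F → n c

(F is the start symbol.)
Yes. F → X c n / F → A P F on { '/' }; F → A P F / F → n c on { 'n' }

A FIRST/FIRST conflict occurs when two productions N → α and N → β for the same non-terminal have FIRST(α) ∩ FIRST(β) ≠ ∅ (with ε ∈ FIRST of a nullable right-hand side, so two nullable alternatives also conflict).

FIRST sets of the non-terminals at (or reachable through a nullable prefix from) the front of some alternative:
  FIRST(X) = { '/' }
  FIRST(A) = { '/', 'n' }

Productions for F:
  F → X c n: FIRST = { '/' }
  F → A P F: FIRST = { '/', 'n' }
  F → n c: FIRST = { 'n' }
Productions for P:
  P → n: FIRST = { 'n' }
  P → /: FIRST = { '/' }
A, X have only one production, so no FIRST/FIRST conflict is possible there.

Conflict for F: F → X c n and F → A P F
  Overlap: { '/' }
Conflict for F: F → A P F and F → n c
  Overlap: { 'n' }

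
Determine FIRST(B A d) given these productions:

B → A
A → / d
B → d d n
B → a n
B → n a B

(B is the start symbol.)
FIRST sets of the non-terminals involved (from the grammar, by fixed-point iteration):
  FIRST(B) = { '/', 'a', 'd', 'n' }

To compute FIRST(B A d), process the symbols left to right:
Symbol B is a non-terminal. Add FIRST(B) \ {ε} = { '/', 'a', 'd', 'n' }
B is not nullable (ε ∉ FIRST(B)), so stop here.
FIRST(B A d) = { '/', 'a', 'd', 'n' }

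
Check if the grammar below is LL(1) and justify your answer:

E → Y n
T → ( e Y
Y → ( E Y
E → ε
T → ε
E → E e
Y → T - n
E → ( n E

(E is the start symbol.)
No. Predict set conflict for E: { '(', '-' }

A grammar is LL(1) if for each non-terminal N with multiple productions, the predict sets of those productions are pairwise disjoint, where PREDICT(N → α) = (FIRST(α) \ {ε}) ∪ (FOLLOW(N) if α ⇒* ε).

Relevant sets:
  FIRST(Y) = { '(', '-' }
  FIRST(E) = { '(', '-', 'e', ε }
  FIRST(T) = { '(', ε }
  FOLLOW(E) = { $, '(', '-', 'e' }
  FOLLOW(T) = { '-' }

For E:
  PREDICT(E → Y n) = { '(', '-' }
  PREDICT(E → ε) = { $, '(', '-', 'e' }
  PREDICT(E → E e) = { '(', '-', 'e' }
  PREDICT(E → '(' n E) = { '(' }
For T:
  PREDICT(T → '(' e Y) = { '(' }
  PREDICT(T → ε) = { '-' }
For Y:
  PREDICT(Y → '(' E Y) = { '(' }
  PREDICT(Y → T '-' n) = { '(', '-' }

Conflict found: Predict set conflict for E: { '(', '-' }
The grammar is NOT LL(1).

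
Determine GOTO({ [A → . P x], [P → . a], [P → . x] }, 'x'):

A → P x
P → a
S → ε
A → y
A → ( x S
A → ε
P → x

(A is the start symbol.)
{ [P → x .] }

GOTO(I, 'x') = CLOSURE({ [A → αX.β] : [A → α.Xβ] ∈ I, X = 'x' })

Items with dot before 'x', with the dot advanced:
  [P → . x] → [P → x .]
Closure adds nothing (no advanced item has the dot before a non-terminal).

GOTO = { [P → x .] }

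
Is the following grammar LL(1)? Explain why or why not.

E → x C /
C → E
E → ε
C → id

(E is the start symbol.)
Yes, the grammar is LL(1).

A grammar is LL(1) if for each non-terminal N with multiple productions, the predict sets of those productions are pairwise disjoint, where PREDICT(N → α) = (FIRST(α) \ {ε}) ∪ (FOLLOW(N) if α ⇒* ε).

Relevant sets:
  FIRST(E) = { 'x', ε }
  FOLLOW(E) = { $, '/' }
  FOLLOW(C) = { '/' }

For E:
  PREDICT(E → x C '/') = { 'x' }
  PREDICT(E → ε) = { $, '/' }
For C:
  PREDICT(C → E) = { '/', 'x' }
  PREDICT(C → id) = { 'id' }

All predict sets are disjoint. The grammar IS LL(1).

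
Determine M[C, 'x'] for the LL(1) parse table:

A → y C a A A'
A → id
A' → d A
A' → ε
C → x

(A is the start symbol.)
To find M[C, 'x'], we find productions for C where 'x' is in the predict set (PREDICT(N → α) = (FIRST(α) \ {ε}) ∪ (FOLLOW(N) if α ⇒* ε)).

C → x: PREDICT = { 'x' }
  'x' is in predict set, so this production goes in M[C, 'x']

M[C, 'x'] = C → x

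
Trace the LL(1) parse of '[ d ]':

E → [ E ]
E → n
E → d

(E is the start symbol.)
Stack is shown with the top on the left.

Stack    Input    Action
------------------------
E $      [ d ] $  output E → [ E ]
[ E ] $  [ d ] $  match '['
E ] $    d ] $    output E → d
d ] $    d ] $    match 'd'
] $      ] $      match ']'
$        $        accept

The string is accepted.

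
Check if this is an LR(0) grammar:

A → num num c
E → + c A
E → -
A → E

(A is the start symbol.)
A grammar is LR(0) if no state in the canonical LR(0) collection has:
  - both a shift item (dot before a terminal) and a complete item (shift-reduce conflict), or
  - two or more complete items (reduce-reduce conflict; the accept item [A' → A .] counts as a complete item here).

Augment with A' → A and build the canonical LR(0) collection (I0 = CLOSURE({[A' → . A]}), then GOTO on every symbol after a dot until no new states appear). It has 10 states:
  I0: { [A → . E], [A → . num num c], [A' → . A], [E → . + c A], [E → . -] }  — shift
  I1: { [E → + . c A] }  — shift
  I2: { [E → - .] }  — reduce
  I3: { [A' → A .] }  — accept
  I4: { [A → E .] }  — reduce
  I5: { [A → num . num c] }  — shift
  I6: { [A → num num . c] }  — shift
  I7: { [A → num num c .] }  — reduce
  I8: { [A → . E], [A → . num num c], [E → + c . A], [E → . + c A], [E → . -] }  — shift
  I9: { [E → + c A .] }  — reduce

Every state is either a pure shift/goto state or contains exactly one complete item and nothing to shift — no conflicts. The grammar is LR(0).

Answer: Yes, the grammar is LR(0)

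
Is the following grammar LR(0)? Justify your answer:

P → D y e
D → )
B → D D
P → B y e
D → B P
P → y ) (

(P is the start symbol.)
No. Shift-reduce conflict between [B → D D .] and [D → . )]

Augment with P' → P and build the canonical LR(0) collection (I0 = CLOSURE({[P' → . P]}), then GOTO on every symbol after a dot until no new states appear). It has 15 states:
  I0: { [B → . D D], [D → . )], [D → . B P], [P → . B y e], [P → . D y e], [P → . y ) (], [P' → . P] }  — shift
  I1: { [D → ) .] }  — reduce
  I2: { [B → . D D], [D → . )], [D → . B P], [D → B . P], [P → . B y e], [P → . D y e], [P → . y ) (], [P → B . y e] }  — shift
  I3: { [B → . D D], [B → D . D], [D → . )], [D → . B P], [P → D . y e] }  — shift
  I4: { [P' → P .] }  — accept
  I5: { [P → y . ) (] }  — shift
  I6: { [P → y ) . (] }  — shift
  I7: { [P → y ) ( .] }  — reduce
  I8: { [B → . D D], [D → . )], [D → . B P], [D → B . P], [P → . B y e], [P → . D y e], [P → . y ) (] }  — shift
  I9: { [B → . D D], [B → D . D], [B → D D .], [D → . )], [D → . B P] }  — shift, reduce
  I10: { [P → D y . e] }  — shift
  I11: { [P → D y e .] }  — reduce
  I12: { [D → B P .] }  — reduce
  I13: { [P → B y . e], [P → y . ) (] }  — shift
  I14: { [P → B y e .] }  — reduce

Conflict in state I9:
  Shift-reduce conflict between [B → D D .] and [D → . )]
So the grammar is NOT LR(0).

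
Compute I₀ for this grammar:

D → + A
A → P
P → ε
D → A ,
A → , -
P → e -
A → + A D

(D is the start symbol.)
{ [A → . + A D], [A → . , -], [A → . P], [D → . + A], [D → . A ,], [D' → . D], [P → . e -], [P → .] }

First, augment the grammar with D' → D
I₀ = CLOSURE({ [D' → . D] }):
  [D' → . D] has the dot before D: add [D → . + A], [D → . A ,]
  [D → . A ,] has the dot before A: add [A → . P], [A → . , -], [A → . + A D]
  [A → . P] has the dot before P: add [P → .], [P → . e -]
No further items can be added.

I₀ = { [A → . + A D], [A → . , -], [A → . P], [D → . + A], [D → . A ,], [D' → . D], [P → . e -], [P → .] }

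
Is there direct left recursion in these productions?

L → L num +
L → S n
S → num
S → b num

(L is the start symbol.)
Yes, L is left-recursive

L → L num +: LEFT RECURSIVE (starts with L)
L → S n: starts with S
S → num: starts with num
S → b num: starts with b

The grammar has direct left recursion on: L.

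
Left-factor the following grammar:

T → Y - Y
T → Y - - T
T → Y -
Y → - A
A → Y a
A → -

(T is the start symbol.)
Left-factoring transforms A → αβ₁ | αβ₂ into A → αA' and A' → β₁ | β₂
(α is the longest common prefix among the alternatives). Repeat until
no nonterminal has two alternatives with a common prefix.

Round 1: T has alternatives sharing prefix 'Y -'. Introduce T': T → Y - T'
  Add: T' → Y
  Add: T' → - T
  Add: T' → ε

No remaining common prefixes — done.

Resulting grammar:
T → Y - T'
T' → Y
T' → - T
T' → ε
Y → - A
A → Y a
A → -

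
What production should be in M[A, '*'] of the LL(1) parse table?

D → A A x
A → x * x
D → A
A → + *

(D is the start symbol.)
Empty (error entry)

To find M[A, '*'], we find productions for A where '*' is in the predict set (PREDICT(N → α) = (FIRST(α) \ {ε}) ∪ (FOLLOW(N) if α ⇒* ε)).

A → x * x: PREDICT = { 'x' }
A → + *: PREDICT = { '+' }

M[A, '*'] is empty (no production applies)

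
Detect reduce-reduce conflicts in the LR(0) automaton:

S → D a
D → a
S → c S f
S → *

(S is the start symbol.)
No reduce-reduce conflicts

A reduce-reduce conflict occurs when an LR(0) state has two complete items [A → α .] and [B → β .] — both call for a reduction, and with no lookahead the parser cannot choose between them.

Augment with S' → S and build the canonical LR(0) collection (I0 = CLOSURE({[S' → . S]}), then GOTO on every symbol after a dot until no new states appear). It has 9 states:
  I0: { [D → . a], [S → . *], [S → . D a], [S → . c S f], [S' → . S] }  — shift
  I1: { [S → * .] }  — reduce
  I2: { [S → D . a] }  — shift
  I3: { [S' → S .] }  — accept
  I4: { [D → a .] }  — reduce
  I5: { [D → . a], [S → . *], [S → . D a], [S → . c S f], [S → c . S f] }  — shift
  I6: { [S → c S . f] }  — shift
  I7: { [S → c S f .] }  — reduce
  I8: { [S → D a .] }  — reduce

No state contains more than one complete item.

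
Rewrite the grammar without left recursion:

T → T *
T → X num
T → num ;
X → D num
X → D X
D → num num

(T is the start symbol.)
T is directly left-recursive. The standard transformation for
  A → A α₁ | ... | A α_m | β₁ | ... | β_n
is
  A  → β₁ A' | ... | β_n A'
  A' → α₁ A' | ... | α_m A' | ε

T → X num becomes T → X num T'
T → num ; becomes T → num ; T'
T → T * becomes T' → * T'
Add T' → ε

Productions for other non-terminals are unchanged:
  X → D num
  X → D X
  D → num num

Resulting grammar:
T → X num T'
T → num ; T'
T' → * T'
T' → ε
X → D num
X → D X
D → num num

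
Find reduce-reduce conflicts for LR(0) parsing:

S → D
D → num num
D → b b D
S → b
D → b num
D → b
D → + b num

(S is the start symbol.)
Augment with S' → S and build the canonical LR(0) collection (I0 = CLOSURE({[S' → . S]}), then GOTO on every symbol after a dot until no new states appear). It has 13 states:
  I0: { [D → . + b num], [D → . b b D], [D → . b num], [D → . b], [D → . num num], [S → . D], [S → . b], [S' → . S] }  — shift
  I1: { [D → + . b num] }  — shift
  I2: { [S → D .] }  — reduce
  I3: { [S' → S .] }  — accept
  I4: { [D → b . b D], [D → b . num], [D → b .], [S → b .] }  — shift, 2 reduces
  I5: { [D → num . num] }  — shift
  I6: { [D → num num .] }  — reduce
  I7: { [D → . + b num], [D → . b b D], [D → . b num], [D → . b], [D → . num num], [D → b b . D] }  — shift
  I8: { [D → b num .] }  — reduce
  I9: { [D → b b D .] }  — reduce
  I10: { [D → b . b D], [D → b . num], [D → b .] }  — shift, reduce
  I11: { [D → + b . num] }  — shift
  I12: { [D → + b num .] }  — reduce

I4 contains complete items [D → b .], [S → b .] — reduce-reduce conflict.

Answer: Yes — I4: [D → b .] vs [S → b .]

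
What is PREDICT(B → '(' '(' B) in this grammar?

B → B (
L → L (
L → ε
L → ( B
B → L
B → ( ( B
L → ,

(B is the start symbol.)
{ '(' }

PREDICT(B → '(' '(' B) = (FIRST(RHS) \ {ε}) ∪ (FOLLOW(B) if ε ∈ FIRST(RHS), i.e. RHS ⇒* ε)
FIRST('(' '(' B) = { '(' }
ε ∉ FIRST('(' '(' B), so FOLLOW(B) is not added.
PREDICT(B → '(' '(' B) = { '(' }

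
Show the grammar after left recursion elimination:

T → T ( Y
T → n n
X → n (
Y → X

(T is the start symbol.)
T is directly left-recursive. The standard transformation for
  A → A α₁ | ... | A α_m | β₁ | ... | β_n
is
  A  → β₁ A' | ... | β_n A'
  A' → α₁ A' | ... | α_m A' | ε

T → n n becomes T → n n T'
T → T ( Y becomes T' → ( Y T'
Add T' → ε

Productions for other non-terminals are unchanged:
  X → n (
  Y → X

Resulting grammar:
T → n n T'
T' → ( Y T'
T' → ε
X → n (
Y → X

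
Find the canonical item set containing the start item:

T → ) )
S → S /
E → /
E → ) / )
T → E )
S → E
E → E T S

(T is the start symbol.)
First, augment the grammar with T' → T
I₀ = CLOSURE({ [T' → . T] }):
  [T' → . T] has the dot before T: add [T → . ) )], [T → . E )]
  [T → . E )] has the dot before E: add [E → . /], [E → . ) / )], [E → . E T S]
No further items can be added.

I₀ = { [E → . ) / )], [E → . /], [E → . E T S], [T → . ) )], [T → . E )], [T' → . T] }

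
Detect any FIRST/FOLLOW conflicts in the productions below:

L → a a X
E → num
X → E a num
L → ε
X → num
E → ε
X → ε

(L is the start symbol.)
Nullable non-terminals: E, L, X.
FIRST sets used below: FIRST(E) = { 'num', ε }

E: nullable alternative(s) E → ε; FOLLOW(E) = { 'a' }
  E → num: FIRST \ {ε} = { 'num' } — disjoint from FOLLOW(E)
  E → ε: FIRST \ {ε} = { } — this is the only nullable alternative, skip

L: nullable alternative(s) L → ε; FOLLOW(L) = { $ }
  L → a a X: FIRST \ {ε} = { 'a' } — disjoint from FOLLOW(L)
  L → ε: FIRST \ {ε} = { } — this is the only nullable alternative, skip

X: nullable alternative(s) X → ε; FOLLOW(X) = { $ }
  X → E a num: FIRST \ {ε} = { 'a', 'num' } — disjoint from FOLLOW(X)
  X → num: FIRST \ {ε} = { 'num' } — disjoint from FOLLOW(X)
  X → ε: FIRST \ {ε} = { } — this is the only nullable alternative, skip

No FIRST/FOLLOW conflicts found.

Answer: No FIRST/FOLLOW conflicts.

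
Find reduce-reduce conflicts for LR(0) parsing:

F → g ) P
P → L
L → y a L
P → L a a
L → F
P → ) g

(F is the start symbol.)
Augment with F' → F and build the canonical LR(0) collection (I0 = CLOSURE({[F' → . F]}), then GOTO on every symbol after a dot until no new states appear). It has 14 states:
  I0: { [F → . g ) P], [F' → . F] }  — shift
  I1: { [F' → F .] }  — accept
  I2: { [F → g . ) P] }  — shift
  I3: { [F → . g ) P], [F → g ) . P], [L → . F], [L → . y a L], [P → . ) g], [P → . L a a], [P → . L] }  — shift
  I4: { [P → ) . g] }  — shift
  I5: { [L → F .] }  — reduce
  I6: { [P → L . a a], [P → L .] }  — shift, reduce
  I7: { [F → g ) P .] }  — reduce
  I8: { [L → y . a L] }  — shift
  I9: { [F → . g ) P], [L → . F], [L → . y a L], [L → y a . L] }  — shift
  I10: { [L → y a L .] }  — reduce
  I11: { [P → L a . a] }  — shift
  I12: { [P → L a a .] }  — reduce
  I13: { [P → ) g .] }  — reduce

No state contains more than one complete item.

Answer: No reduce-reduce conflicts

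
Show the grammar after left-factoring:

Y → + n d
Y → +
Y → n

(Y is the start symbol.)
Left-factoring transforms A → αβ₁ | αβ₂ into A → αA' and A' → β₁ | β₂
(α is the longest common prefix among the alternatives). Repeat until
no nonterminal has two alternatives with a common prefix.

Round 1: Y has alternatives sharing prefix '+'. Introduce Y': Y → + Y'
  Add: Y' → n d
  Add: Y' → ε

No remaining common prefixes — done.

Resulting grammar:
Y → + Y'
Y' → n d
Y' → ε
Y → n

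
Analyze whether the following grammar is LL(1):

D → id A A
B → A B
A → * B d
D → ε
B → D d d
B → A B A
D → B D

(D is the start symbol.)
No. Predict set conflict for D: { 'id' }

Relevant sets:
  FIRST(B) = { '*', 'd', 'id' }
  FIRST(A) = { '*' }
  FIRST(D) = { '*', 'd', 'id', ε }
  FOLLOW(D) = { $, 'd' }

For D:
  PREDICT(D → id A A) = { 'id' }
  PREDICT(D → ε) = { $, 'd' }
  PREDICT(D → B D) = { '*', 'd', 'id' }
For B:
  PREDICT(B → A B) = { '*' }
  PREDICT(B → D d d) = { '*', 'd', 'id' }
  PREDICT(B → A B A) = { '*' }
A has a single production, so nothing to check there.

Conflict found: Predict set conflict for D: { 'id' }
The grammar is NOT LL(1).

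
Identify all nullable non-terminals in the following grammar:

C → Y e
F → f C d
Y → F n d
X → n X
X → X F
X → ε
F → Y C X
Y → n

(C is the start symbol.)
{ 'X' }

A non-terminal is nullable if it can derive ε (the empty string): either it has an ε-production, or it has a production whose right-hand side consists entirely of nullable non-terminals.

ε-productions: X → ε
So X is immediately nullable.
No further non-terminal can be added: every production for the remaining non-terminals contains a terminal or a non-nullable non-terminal.
Nullable = { 'X' }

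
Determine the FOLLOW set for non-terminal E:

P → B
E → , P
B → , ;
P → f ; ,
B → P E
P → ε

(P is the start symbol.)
{ $, ',' }

To compute FOLLOW(E), find every occurrence of E on a right-hand side N → α E β: add FIRST(β) \ {ε}, and if β is empty or nullable also add FOLLOW(N). Iterate to a fixed point.

In B → P E: E is at the end, add FOLLOW(B)

The FOLLOW sets referred to above (computed the same way, to a fixed point):
  FOLLOW(B) = { $, ',' }

Taking the union: FOLLOW(E) = { $, ',' }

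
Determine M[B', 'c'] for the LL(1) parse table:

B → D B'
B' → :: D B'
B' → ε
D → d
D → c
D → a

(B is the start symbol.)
Empty (error entry)

To find M[B', 'c'], we find productions for B' where 'c' is in the predict set (PREDICT(N → α) = (FIRST(α) \ {ε}) ∪ (FOLLOW(N) if α ⇒* ε)).

Relevant sets:
  FOLLOW(B') = { $ }

B' → :: D B': PREDICT = { '::' }
B' → ε: PREDICT = { $ }

M[B', 'c'] is empty (no production applies)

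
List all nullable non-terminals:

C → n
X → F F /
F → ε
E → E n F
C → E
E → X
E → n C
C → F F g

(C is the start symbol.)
{ 'F' }

ε-productions: F → ε
So F is immediately nullable.
No further non-terminal can be added: every production for the remaining non-terminals contains a terminal or a non-nullable non-terminal.
Nullable = { 'F' }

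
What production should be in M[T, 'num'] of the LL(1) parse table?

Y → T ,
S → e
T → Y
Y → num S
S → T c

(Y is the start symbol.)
T → Y

To find M[T, 'num'], we find productions for T where 'num' is in the predict set (PREDICT(N → α) = (FIRST(α) \ {ε}) ∪ (FOLLOW(N) if α ⇒* ε)).

Relevant sets:
  FIRST(Y) = { 'num' }

T → Y: PREDICT = { 'num' }
  'num' is in predict set, so this production goes in M[T, 'num']

M[T, 'num'] = T → Y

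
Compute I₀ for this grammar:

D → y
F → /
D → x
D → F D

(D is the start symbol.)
{ [D → . F D], [D → . x], [D → . y], [D' → . D], [F → . /] }

First, augment the grammar with D' → D
I₀ = CLOSURE({ [D' → . D] }):
  [D' → . D] has the dot before D: add [D → . y], [D → . x], [D → . F D]
  [D → . F D] has the dot before F: add [F → . /]
No further items can be added.

I₀ = { [D → . F D], [D → . x], [D → . y], [D' → . D], [F → . /] }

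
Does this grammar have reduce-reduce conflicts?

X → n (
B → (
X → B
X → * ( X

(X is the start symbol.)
No reduce-reduce conflicts

Augment with X' → X and build the canonical LR(0) collection (I0 = CLOSURE({[X' → . X]}), then GOTO on every symbol after a dot until no new states appear). It has 9 states:
  I0: { [B → . (], [X → . * ( X], [X → . B], [X → . n (], [X' → . X] }  — shift
  I1: { [B → ( .] }  — reduce
  I2: { [X → * . ( X] }  — shift
  I3: { [X → B .] }  — reduce
  I4: { [X' → X .] }  — accept
  I5: { [X → n . (] }  — shift
  I6: { [X → n ( .] }  — reduce
  I7: { [B → . (], [X → * ( . X], [X → . * ( X], [X → . B], [X → . n (] }  — shift
  I8: { [X → * ( X .] }  — reduce

No state contains more than one complete item.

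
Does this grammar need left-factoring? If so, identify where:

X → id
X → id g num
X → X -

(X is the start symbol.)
Yes, X has productions with common prefix 'id'

Left-factoring is needed when two productions for the same non-terminal
share a common prefix on the right-hand side.

Productions for X:
  X → id
  X → id g num
  X → X -

Found common prefix 'id' in productions for X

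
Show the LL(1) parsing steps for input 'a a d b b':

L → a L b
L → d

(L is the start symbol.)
Stack is shown with the top on the left.

Stack      Input        Action
------------------------------
L $        a a d b b $  output L → a L b
a L b $    a a d b b $  match 'a'
L b $      a d b b $    output L → a L b
a L b b $  a d b b $    match 'a'
L b b $    d b b $      output L → d
d b b $    d b b $      match 'd'
b b $      b b $        match 'b'
b $        b $          match 'b'
$          $            accept

The string is accepted.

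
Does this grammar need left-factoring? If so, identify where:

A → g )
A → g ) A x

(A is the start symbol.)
Left-factoring is needed when two productions for the same non-terminal
share a common prefix on the right-hand side.

Productions for A:
  A → g )
  A → g ) A x

Found common prefix 'g )' in productions for A

Answer: Yes, A has productions with common prefix 'g )'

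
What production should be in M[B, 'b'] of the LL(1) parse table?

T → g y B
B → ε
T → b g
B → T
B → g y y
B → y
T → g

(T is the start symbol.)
B → T

To find M[B, 'b'], we find productions for B where 'b' is in the predict set (PREDICT(N → α) = (FIRST(α) \ {ε}) ∪ (FOLLOW(N) if α ⇒* ε)).

Relevant sets:
  FIRST(T) = { 'b', 'g' }
  FOLLOW(B) = { $ }

B → ε: PREDICT = { $ }
B → T: PREDICT = { 'b', 'g' }
  'b' is in predict set, so this production goes in M[B, 'b']
B → g y y: PREDICT = { 'g' }
B → y: PREDICT = { 'y' }

M[B, 'b'] = B → T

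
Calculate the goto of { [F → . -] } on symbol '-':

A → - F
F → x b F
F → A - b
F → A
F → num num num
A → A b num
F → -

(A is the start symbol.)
{ [F → - .] }

GOTO(I, '-') = CLOSURE({ [A → αX.β] : [A → α.Xβ] ∈ I, X = '-' })

Items with dot before '-', with the dot advanced:
  [F → . -] → [F → - .]
Closure adds nothing (no advanced item has the dot before a non-terminal).

GOTO = { [F → - .] }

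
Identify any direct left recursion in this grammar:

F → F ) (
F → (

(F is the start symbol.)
Yes, F is left-recursive

F → F ) (: LEFT RECURSIVE (starts with F)
F → (: starts with '('

The grammar has direct left recursion on: F.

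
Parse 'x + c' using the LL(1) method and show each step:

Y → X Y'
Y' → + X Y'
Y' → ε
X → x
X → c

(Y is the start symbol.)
LL(1) parsing maintains a stack (initially the start symbol over $) and the input. At each step: if the stack top is a terminal, match it against the current input token; if it is a non-terminal N, replace it with the RHS of M[N, lookahead] (the unique production whose predict set contains the lookahead).

Stack is shown with the top on the left.

Stack     Input    Action
-------------------------
Y $       x + c $  output Y → X Y'
X Y' $    x + c $  output X → x
x Y' $    x + c $  match 'x'
Y' $      + c $    output Y' → + X Y'
+ X Y' $  + c $    match '+'
X Y' $    c $      output X → c
c Y' $    c $      match 'c'
Y' $      $        output Y' → ε
$         $        accept

The string is accepted.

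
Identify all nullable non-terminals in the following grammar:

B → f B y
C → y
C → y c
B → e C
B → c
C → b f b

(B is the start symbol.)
A non-terminal is nullable if it can derive ε (the empty string): either it has an ε-production, or it has a production whose right-hand side consists entirely of nullable non-terminals.

There are no ε-productions, so no non-terminal can derive ε.
No non-terminals are nullable.

Answer: None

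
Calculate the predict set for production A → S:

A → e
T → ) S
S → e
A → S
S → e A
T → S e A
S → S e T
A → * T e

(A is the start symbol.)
PREDICT(A → S) = (FIRST(RHS) \ {ε}) ∪ (FOLLOW(A) if ε ∈ FIRST(RHS), i.e. RHS ⇒* ε)
FIRST(S) = { 'e' }
FIRST(S) = { 'e' }
ε ∉ FIRST(S), so FOLLOW(A) is not added.
PREDICT(A → S) = { 'e' }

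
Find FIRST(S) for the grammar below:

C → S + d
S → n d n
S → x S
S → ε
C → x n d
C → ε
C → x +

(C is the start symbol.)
{ 'n', 'x', ε }

To compute FIRST(S), examine every production with S on the left-hand side, reading each right-hand side left to right until a non-nullable symbol is reached.

From S → n d n:
  - n is a terminal: add 'n' and stop
From S → x S:
  - x is a terminal: add 'x' and stop
From S → ε:
  - ε-production, so ε ∈ FIRST(S)

Collecting: FIRST(S) = { 'n', 'x', ε }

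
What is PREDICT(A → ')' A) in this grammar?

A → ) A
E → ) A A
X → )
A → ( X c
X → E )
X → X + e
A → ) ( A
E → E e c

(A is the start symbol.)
PREDICT(A → ')' A) = (FIRST(RHS) \ {ε}) ∪ (FOLLOW(A) if ε ∈ FIRST(RHS), i.e. RHS ⇒* ε)
FIRST(')' A) = { ')' }
ε ∉ FIRST(')' A), so FOLLOW(A) is not added.
PREDICT(A → ')' A) = { ')' }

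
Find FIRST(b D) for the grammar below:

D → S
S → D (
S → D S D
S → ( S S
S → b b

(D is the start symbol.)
{ 'b' }

To compute FIRST(b D), process the symbols left to right:
Symbol b is a terminal. Add 'b' and stop.
FIRST(b D) = { 'b' }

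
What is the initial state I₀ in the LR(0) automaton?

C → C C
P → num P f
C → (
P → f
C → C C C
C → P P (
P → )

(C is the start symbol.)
First, augment the grammar with C' → C
I₀ = CLOSURE({ [C' → . C] }):
  [C' → . C] has the dot before C: add [C → . C C], [C → . (], [C → . C C C], [C → . P P (]
  [C → . P P (] has the dot before P: add [P → . num P f], [P → . f], [P → . )]
No further items can be added.

I₀ = { [C → . (], [C → . C C C], [C → . C C], [C → . P P (], [C' → . C], [P → . )], [P → . f], [P → . num P f] }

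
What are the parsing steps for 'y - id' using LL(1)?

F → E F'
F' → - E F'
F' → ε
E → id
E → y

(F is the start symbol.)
LL(1) parsing maintains a stack (initially the start symbol over $) and the input. At each step: if the stack top is a terminal, match it against the current input token; if it is a non-terminal N, replace it with the RHS of M[N, lookahead] (the unique production whose predict set contains the lookahead).

Stack is shown with the top on the left.

Stack     Input     Action
--------------------------
F $       y - id $  output F → E F'
E F' $    y - id $  output E → y
y F' $    y - id $  match 'y'
F' $      - id $    output F' → - E F'
- E F' $  - id $    match '-'
E F' $    id $      output E → id
id F' $   id $      match 'id'
F' $      $         output F' → ε
$         $         accept

The string is accepted.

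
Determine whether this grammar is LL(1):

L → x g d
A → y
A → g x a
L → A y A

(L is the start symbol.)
Yes, the grammar is LL(1).

A grammar is LL(1) if for each non-terminal N with multiple productions, the predict sets of those productions are pairwise disjoint, where PREDICT(N → α) = (FIRST(α) \ {ε}) ∪ (FOLLOW(N) if α ⇒* ε).

Relevant sets:
  FIRST(A) = { 'g', 'y' }

For L:
  PREDICT(L → x g d) = { 'x' }
  PREDICT(L → A y A) = { 'g', 'y' }
For A:
  PREDICT(A → y) = { 'y' }
  PREDICT(A → g x a) = { 'g' }

All predict sets are disjoint. The grammar IS LL(1).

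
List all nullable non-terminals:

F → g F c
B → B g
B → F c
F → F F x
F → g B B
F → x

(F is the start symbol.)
A non-terminal is nullable if it can derive ε (the empty string): either it has an ε-production, or it has a production whose right-hand side consists entirely of nullable non-terminals.

There are no ε-productions, so no non-terminal can derive ε.
No non-terminals are nullable.

Answer: None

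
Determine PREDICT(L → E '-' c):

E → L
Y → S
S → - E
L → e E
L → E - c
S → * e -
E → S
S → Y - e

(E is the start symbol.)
{ '*', '-', 'e' }

PREDICT(L → E '-' c) = (FIRST(RHS) \ {ε}) ∪ (FOLLOW(L) if ε ∈ FIRST(RHS), i.e. RHS ⇒* ε)
FIRST(E) = { '*', '-', 'e' }
FIRST(E '-' c) = { '*', '-', 'e' }
ε ∉ FIRST(E '-' c), so FOLLOW(L) is not added.
PREDICT(L → E '-' c) = { '*', '-', 'e' }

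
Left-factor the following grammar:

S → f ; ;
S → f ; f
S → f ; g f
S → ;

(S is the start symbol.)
S → f ; S'
S' → ;
S' → f
S' → g f
S → ;

Left-factoring transforms A → αβ₁ | αβ₂ into A → αA' and A' → β₁ | β₂
(α is the longest common prefix among the alternatives). Repeat until
no nonterminal has two alternatives with a common prefix.

Round 1: S has alternatives sharing prefix 'f ;'. Introduce S': S → f ; S'
  Add: S' → ;
  Add: S' → f
  Add: S' → g f

No remaining common prefixes — done.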